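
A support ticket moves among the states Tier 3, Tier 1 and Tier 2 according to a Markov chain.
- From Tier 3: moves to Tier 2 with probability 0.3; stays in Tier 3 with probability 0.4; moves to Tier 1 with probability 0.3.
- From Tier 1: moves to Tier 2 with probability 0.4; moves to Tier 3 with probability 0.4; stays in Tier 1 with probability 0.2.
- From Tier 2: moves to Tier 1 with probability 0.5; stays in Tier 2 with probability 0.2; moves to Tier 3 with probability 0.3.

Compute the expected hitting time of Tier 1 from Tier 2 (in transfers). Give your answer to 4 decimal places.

2.3077

Let t(s) be the expected number of transfers to first reach Tier 1 from state s, with t(Tier 1) = 0. Conditioning on the first transfer:
t(Tier 3) = 1 + 0.4·t(Tier 3) + 0.3·t(Tier 2)
t(Tier 2) = 1 + 0.3·t(Tier 3) + 0.2·t(Tier 2)
Solving: t(Tier 3) = 2.8205, t(Tier 2) = 2.3077.
Expected transfers from Tier 2 to Tier 1: 2.3077.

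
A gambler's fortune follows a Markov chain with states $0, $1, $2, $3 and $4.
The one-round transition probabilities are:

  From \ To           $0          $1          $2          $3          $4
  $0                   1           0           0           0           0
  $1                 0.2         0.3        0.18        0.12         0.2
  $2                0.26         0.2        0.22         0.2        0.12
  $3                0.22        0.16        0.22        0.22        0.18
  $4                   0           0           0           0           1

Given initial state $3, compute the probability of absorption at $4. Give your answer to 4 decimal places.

0.4326

Let h(s) be the probability of absorption at $4 starting from transient state s. Then h($4) = 1 and h($0) = 0. By first-step analysis:
h($1) = 0.2·0 + 0.3·h($1) + 0.18·h($2) + 0.12·h($3) + 0.2·1
h($2) = 0.26·0 + 0.2·h($1) + 0.22·h($2) + 0.2·h($3) + 0.12·1
h($3) = 0.22·0 + 0.16·h($1) + 0.22·h($2) + 0.22·h($3) + 0.18·1
Solving: h($1) = 0.4582, h($2) = 0.3822, h($3) = 0.4326.
Starting from $3, the probability is 0.4326.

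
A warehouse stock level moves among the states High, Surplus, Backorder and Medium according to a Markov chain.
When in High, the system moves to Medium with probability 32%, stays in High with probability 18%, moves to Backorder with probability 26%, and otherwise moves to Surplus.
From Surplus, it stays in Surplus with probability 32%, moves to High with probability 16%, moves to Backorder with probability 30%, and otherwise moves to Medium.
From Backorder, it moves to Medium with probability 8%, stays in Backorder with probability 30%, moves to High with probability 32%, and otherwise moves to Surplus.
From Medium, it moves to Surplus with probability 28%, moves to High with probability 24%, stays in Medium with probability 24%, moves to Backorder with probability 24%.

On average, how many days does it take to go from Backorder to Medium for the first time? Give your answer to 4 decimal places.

Let t(s) be the expected number of days to first reach Medium from state s, with t(Medium) = 0. Conditioning on the first day:
t(High) = 1 + 0.18·t(High) + 0.24·t(Surplus) + 0.26·t(Backorder)
t(Surplus) = 1 + 0.16·t(High) + 0.32·t(Surplus) + 0.3·t(Backorder)
t(Backorder) = 1 + 0.32·t(High) + 0.3·t(Surplus) + 0.3·t(Backorder)
Solving: t(High) = 4.4588, t(Surplus) = 4.9933, t(Backorder) = 5.6069.
Expected days from Backorder to Medium: 5.6069.

5.6069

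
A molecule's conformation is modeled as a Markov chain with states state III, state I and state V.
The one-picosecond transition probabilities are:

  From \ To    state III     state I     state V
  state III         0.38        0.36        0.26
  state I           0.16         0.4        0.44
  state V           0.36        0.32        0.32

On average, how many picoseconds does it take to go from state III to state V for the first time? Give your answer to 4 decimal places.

3.0534

Let t(s) be the expected number of picoseconds to first reach state V from state s, with t(state V) = 0. Conditioning on the first picosecond:
t(state III) = 1 + 0.38·t(state III) + 0.36·t(state I)
t(state I) = 1 + 0.16·t(state III) + 0.4·t(state I)
Solving: t(state III) = 3.0534, t(state I) = 2.4809.
Expected picoseconds from state III to state V: 3.0534.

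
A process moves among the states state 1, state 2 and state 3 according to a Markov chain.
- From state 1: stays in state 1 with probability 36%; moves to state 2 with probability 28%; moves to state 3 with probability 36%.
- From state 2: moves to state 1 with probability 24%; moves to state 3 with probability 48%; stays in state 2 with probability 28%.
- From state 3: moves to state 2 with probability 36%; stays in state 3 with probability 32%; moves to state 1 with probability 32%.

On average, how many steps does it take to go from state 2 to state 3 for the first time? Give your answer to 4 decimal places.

2.2358

Let t(s) be the expected number of steps to first reach state 3 from state s, with t(state 3) = 0. Conditioning on the first step:
t(state 1) = 1 + 0.36·t(state 1) + 0.28·t(state 2)
t(state 2) = 1 + 0.24·t(state 1) + 0.28·t(state 2)
Solving: t(state 1) = 2.5407, t(state 2) = 2.2358.
Expected steps from state 2 to state 3: 2.2358.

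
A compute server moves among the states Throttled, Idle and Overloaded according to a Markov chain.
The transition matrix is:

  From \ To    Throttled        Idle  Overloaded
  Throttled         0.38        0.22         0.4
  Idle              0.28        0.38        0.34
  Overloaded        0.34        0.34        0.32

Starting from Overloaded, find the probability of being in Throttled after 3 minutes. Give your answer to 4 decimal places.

0.3346

Propagate the distribution vector 3 minutes from Overloaded.
After 0 minutes: (0.0000, 0.0000, 1.0000)
After 1 minute: (0.3400, 0.3400, 0.3200)
After 2 minutes: (0.3332, 0.3128, 0.3540)
After 3 minutes: (0.3346, 0.3125, 0.3529)
P(in Throttled after 3 minutes) = 0.3346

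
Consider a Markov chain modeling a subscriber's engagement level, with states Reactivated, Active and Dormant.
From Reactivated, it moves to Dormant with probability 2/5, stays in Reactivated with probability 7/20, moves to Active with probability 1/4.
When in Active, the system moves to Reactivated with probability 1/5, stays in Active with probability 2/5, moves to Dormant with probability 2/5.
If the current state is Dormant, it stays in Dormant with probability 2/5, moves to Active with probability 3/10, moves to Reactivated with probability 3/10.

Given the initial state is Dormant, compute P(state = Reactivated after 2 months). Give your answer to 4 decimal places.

Sum over the intermediate state after 1 month:
P = P(Dormant→Reactivated)·P(Reactivated→Reactivated) + P(Dormant→Active)·P(Active→Reactivated) + P(Dormant→Dormant)·P(Dormant→Reactivated)
  = 0.3×0.35 + 0.3×0.2 + 0.4×0.3
  = 0.1050 + 0.0600 + 0.1200 = 0.2850

0.2850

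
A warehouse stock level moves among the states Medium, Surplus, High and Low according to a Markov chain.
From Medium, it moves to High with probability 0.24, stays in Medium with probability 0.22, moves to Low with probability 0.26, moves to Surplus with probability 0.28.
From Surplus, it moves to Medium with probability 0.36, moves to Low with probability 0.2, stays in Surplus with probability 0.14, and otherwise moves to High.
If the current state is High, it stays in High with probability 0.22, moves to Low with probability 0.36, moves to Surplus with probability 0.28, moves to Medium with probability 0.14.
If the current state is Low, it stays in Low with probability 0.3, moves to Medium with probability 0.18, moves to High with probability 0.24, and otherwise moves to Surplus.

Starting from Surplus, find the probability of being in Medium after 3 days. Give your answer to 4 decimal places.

Propagate the distribution vector 3 days from Surplus.
After 0 days: (0.0000, 1.0000, 0.0000, 0.0000)
After 1 day: (0.3600, 0.1400, 0.3000, 0.2000)
After 2 days: (0.2076, 0.2604, 0.2424, 0.2896)
After 3 days: (0.2255, 0.2435, 0.2508, 0.2802)
P(in Medium after 3 days) = 0.2255

0.2255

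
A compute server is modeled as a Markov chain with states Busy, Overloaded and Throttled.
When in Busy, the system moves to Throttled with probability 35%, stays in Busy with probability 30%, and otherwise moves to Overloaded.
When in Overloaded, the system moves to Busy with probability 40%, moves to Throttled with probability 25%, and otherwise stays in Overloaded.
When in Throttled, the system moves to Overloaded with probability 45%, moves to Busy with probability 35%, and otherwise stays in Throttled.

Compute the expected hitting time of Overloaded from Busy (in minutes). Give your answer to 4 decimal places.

Let t(s) be the expected number of minutes to first reach Overloaded from state s, with t(Overloaded) = 0. Conditioning on the first minute:
t(Busy) = 1 + 0.3·t(Busy) + 0.35·t(Throttled)
t(Throttled) = 1 + 0.35·t(Busy) + 0.2·t(Throttled)
Solving: t(Busy) = 2.6286, t(Throttled) = 2.4000.
Expected minutes from Busy to Overloaded: 2.6286.

2.6286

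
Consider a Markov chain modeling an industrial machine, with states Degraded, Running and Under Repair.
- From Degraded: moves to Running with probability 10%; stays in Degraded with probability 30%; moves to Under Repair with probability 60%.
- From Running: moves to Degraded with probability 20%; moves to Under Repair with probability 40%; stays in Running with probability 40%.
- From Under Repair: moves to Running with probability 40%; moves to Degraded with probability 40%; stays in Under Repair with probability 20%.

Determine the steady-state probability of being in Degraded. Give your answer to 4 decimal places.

Let the stationary distribution be π with π = πP and π_1 + π_2 + π_3 = 1.
π_1 = 0.3·π_1 + 0.2·π_2 + 0.4·π_3
π_2 = 0.1·π_1 + 0.4·π_2 + 0.4·π_3
Solving with the normalization constraint gives π = (0.3077, 0.3077, 0.3846).
So the stationary probability of Degraded is 0.3077.

0.3077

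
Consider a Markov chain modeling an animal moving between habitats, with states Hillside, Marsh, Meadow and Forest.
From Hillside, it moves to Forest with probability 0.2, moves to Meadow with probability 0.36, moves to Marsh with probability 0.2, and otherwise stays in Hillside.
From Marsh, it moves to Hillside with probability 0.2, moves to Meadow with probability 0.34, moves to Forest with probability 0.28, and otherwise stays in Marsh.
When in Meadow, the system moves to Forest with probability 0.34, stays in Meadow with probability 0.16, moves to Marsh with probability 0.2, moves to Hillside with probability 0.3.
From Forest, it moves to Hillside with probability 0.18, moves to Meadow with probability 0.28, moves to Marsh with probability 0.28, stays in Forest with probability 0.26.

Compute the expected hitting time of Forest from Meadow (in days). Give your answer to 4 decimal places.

Let t(s) be the expected number of days to first reach Forest from state s, with t(Forest) = 0. Conditioning on the first day:
t(Hillside) = 1 + 0.24·t(Hillside) + 0.2·t(Marsh) + 0.36·t(Meadow)
t(Marsh) = 1 + 0.2·t(Hillside) + 0.18·t(Marsh) + 0.34·t(Meadow)
t(Meadow) = 1 + 0.3·t(Hillside) + 0.2·t(Marsh) + 0.16·t(Meadow)
Solving: t(Hillside) = 3.8876, t(Marsh) = 3.5916, t(Meadow) = 3.4340.
Expected days from Meadow to Forest: 3.4340.

3.4340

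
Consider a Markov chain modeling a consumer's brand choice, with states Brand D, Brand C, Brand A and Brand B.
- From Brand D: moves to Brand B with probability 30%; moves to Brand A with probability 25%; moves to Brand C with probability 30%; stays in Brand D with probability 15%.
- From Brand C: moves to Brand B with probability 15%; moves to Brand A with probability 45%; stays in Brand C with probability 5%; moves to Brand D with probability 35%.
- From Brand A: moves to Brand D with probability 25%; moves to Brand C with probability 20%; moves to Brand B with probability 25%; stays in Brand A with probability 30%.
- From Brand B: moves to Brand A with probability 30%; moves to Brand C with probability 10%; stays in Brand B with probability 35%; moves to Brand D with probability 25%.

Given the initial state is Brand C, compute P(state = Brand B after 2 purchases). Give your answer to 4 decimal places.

0.2775

Propagate the distribution vector 2 purchases from Brand C.
After 0 purchases: (0.0000, 1.0000, 0.0000, 0.0000)
After 1 purchase: (0.3500, 0.0500, 0.4500, 0.1500)
After 2 purchases: (0.2200, 0.2125, 0.2900, 0.2775)
P(in Brand B after 2 purchases) = 0.2775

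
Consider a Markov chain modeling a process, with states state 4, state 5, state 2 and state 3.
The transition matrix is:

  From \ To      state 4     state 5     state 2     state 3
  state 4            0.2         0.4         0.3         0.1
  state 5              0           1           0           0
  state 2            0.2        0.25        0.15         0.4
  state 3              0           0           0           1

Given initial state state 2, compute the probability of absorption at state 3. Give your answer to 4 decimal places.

Let h(s) be the probability of absorption at state 3 starting from transient state s. Then h(state 3) = 1 and h(state 5) = 0. By first-step analysis:
h(state 4) = 0.2·h(state 4) + 0.4·0 + 0.3·h(state 2) + 0.1·1
h(state 2) = 0.2·h(state 4) + 0.25·0 + 0.15·h(state 2) + 0.4·1
Solving: h(state 4) = 0.3306, h(state 2) = 0.5484.
Starting from state 2, the probability is 0.5484.

0.5484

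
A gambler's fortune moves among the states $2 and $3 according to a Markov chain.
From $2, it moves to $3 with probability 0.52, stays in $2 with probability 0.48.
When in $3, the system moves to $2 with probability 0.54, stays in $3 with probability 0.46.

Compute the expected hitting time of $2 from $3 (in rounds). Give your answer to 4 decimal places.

Let t(s) be the expected number of rounds to first reach $2 from state s, with t($2) = 0. Conditioning on the first round:
t($3) = 1 + 0.46·t($3)
Solving: t($3) = 1.8519.
Expected rounds from $3 to $2: 1.8519.

1.8519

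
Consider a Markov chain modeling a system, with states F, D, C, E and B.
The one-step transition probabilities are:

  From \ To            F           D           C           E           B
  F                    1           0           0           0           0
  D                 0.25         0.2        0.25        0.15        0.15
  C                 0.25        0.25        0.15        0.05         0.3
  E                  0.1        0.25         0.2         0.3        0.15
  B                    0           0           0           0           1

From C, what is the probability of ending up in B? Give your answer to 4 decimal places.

0.5147

Let h(s) be the probability of absorption at B starting from transient state s. Then h(B) = 1 and h(F) = 0. By first-step analysis:
h(D) = 0.25·0 + 0.2·h(D) + 0.25·h(C) + 0.15·h(E) + 0.15·1
h(C) = 0.25·0 + 0.25·h(D) + 0.15·h(C) + 0.05·h(E) + 0.3·1
h(E) = 0.1·0 + 0.25·h(D) + 0.2·h(C) + 0.3·h(E) + 0.15·1
Solving: h(D) = 0.4460, h(C) = 0.5147, h(E) = 0.5206.
Starting from C, the probability is 0.5147.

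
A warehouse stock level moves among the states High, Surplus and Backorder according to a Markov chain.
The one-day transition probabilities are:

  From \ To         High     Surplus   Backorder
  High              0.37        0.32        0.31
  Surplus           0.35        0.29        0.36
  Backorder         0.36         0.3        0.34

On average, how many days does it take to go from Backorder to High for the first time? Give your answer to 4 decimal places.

Let t(s) be the expected number of days to first reach High from state s, with t(High) = 0. Conditioning on the first day:
t(Surplus) = 1 + 0.29·t(Surplus) + 0.36·t(Backorder)
t(Backorder) = 1 + 0.3·t(Surplus) + 0.34·t(Backorder)
Solving: t(Surplus) = 2.8286, t(Backorder) = 2.8009.
Expected days from Backorder to High: 2.8009.

2.8009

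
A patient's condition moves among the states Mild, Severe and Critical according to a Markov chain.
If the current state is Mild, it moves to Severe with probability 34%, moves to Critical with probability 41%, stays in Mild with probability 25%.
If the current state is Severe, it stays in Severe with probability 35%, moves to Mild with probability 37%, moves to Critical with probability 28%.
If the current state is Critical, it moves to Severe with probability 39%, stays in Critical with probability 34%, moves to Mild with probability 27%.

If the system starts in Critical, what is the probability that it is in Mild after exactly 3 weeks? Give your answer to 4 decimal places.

0.3000

Propagate the distribution vector 3 weeks from Critical.
After 0 weeks: (0.0000, 0.0000, 1.0000)
After 1 week: (0.2700, 0.3900, 0.3400)
After 2 weeks: (0.3036, 0.3609, 0.3355)
After 3 weeks: (0.3000, 0.3604, 0.3396)
P(in Mild after 3 weeks) = 0.3000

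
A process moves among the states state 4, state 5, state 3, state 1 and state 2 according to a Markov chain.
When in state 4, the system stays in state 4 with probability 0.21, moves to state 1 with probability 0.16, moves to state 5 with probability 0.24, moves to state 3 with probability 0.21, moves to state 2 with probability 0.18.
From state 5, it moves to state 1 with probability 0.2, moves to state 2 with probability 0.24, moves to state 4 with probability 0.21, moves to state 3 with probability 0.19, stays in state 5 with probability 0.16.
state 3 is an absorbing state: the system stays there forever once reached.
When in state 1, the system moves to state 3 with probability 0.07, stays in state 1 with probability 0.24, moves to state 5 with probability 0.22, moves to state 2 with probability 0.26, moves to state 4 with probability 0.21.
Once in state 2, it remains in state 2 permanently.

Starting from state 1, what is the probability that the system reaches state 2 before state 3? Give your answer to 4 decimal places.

0.6570

Let h(s) be the probability of absorption at state 2 starting from transient state s. Then h(state 2) = 1 and h(state 3) = 0. By first-step analysis:
h(state 4) = 0.21·h(state 4) + 0.24·h(state 5) + 0.21·0 + 0.16·h(state 1) + 0.18·1
h(state 5) = 0.21·h(state 4) + 0.16·h(state 5) + 0.19·0 + 0.2·h(state 1) + 0.24·1
h(state 1) = 0.21·h(state 4) + 0.22·h(state 5) + 0.07·0 + 0.24·h(state 1) + 0.26·1
Solving: h(state 4) = 0.5359, h(state 5) = 0.5761, h(state 1) = 0.6570.
Starting from state 1, the probability is 0.6570.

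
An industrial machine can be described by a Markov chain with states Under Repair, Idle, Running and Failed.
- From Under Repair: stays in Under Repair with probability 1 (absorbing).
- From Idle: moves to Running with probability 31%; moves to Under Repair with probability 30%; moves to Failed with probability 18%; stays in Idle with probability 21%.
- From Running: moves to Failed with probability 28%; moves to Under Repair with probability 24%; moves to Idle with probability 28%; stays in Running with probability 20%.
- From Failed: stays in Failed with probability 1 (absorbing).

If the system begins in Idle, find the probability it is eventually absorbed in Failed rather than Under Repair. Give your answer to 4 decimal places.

0.4233

Let h(s) be the probability of absorption at Failed starting from transient state s. Then h(Failed) = 1 and h(Under Repair) = 0. By first-step analysis:
h(Idle) = 0.3·0 + 0.21·h(Idle) + 0.31·h(Running) + 0.18·1
h(Running) = 0.24·0 + 0.28·h(Idle) + 0.2·h(Running) + 0.28·1
Solving: h(Idle) = 0.4233, h(Running) = 0.4982.
Starting from Idle, the probability is 0.4233.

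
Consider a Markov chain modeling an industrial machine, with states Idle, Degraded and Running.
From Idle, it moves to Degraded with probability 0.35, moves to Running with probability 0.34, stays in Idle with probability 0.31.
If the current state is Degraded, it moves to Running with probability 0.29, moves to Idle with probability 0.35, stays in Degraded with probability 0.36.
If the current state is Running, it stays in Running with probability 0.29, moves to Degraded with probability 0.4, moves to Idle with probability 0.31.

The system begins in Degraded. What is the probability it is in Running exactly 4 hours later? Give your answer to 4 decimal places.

Propagate the distribution vector 4 hours from Degraded.
After 0 hours: (0.0000, 1.0000, 0.0000)
After 1 hour: (0.3500, 0.3600, 0.2900)
After 2 hours: (0.3244, 0.3681, 0.3075)
After 3 hours: (0.3247, 0.3691, 0.3062)
After 4 hours: (0.3248, 0.3690, 0.3062)
P(in Running after 4 hours) = 0.3062

0.3062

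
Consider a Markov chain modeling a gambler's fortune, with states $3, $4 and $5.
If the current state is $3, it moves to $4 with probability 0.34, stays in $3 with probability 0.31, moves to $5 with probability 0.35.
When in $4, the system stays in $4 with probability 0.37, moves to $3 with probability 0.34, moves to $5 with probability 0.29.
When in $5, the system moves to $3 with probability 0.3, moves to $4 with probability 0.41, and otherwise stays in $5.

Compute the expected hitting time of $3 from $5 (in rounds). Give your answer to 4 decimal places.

Let t(s) be the expected number of rounds to first reach $3 from state s, with t($3) = 0. Conditioning on the first round:
t($4) = 1 + 0.37·t($4) + 0.29·t($5)
t($5) = 1 + 0.41·t($4) + 0.29·t($5)
Solving: t($4) = 3.0451, t($5) = 3.1669.
Expected rounds from $5 to $3: 3.1669.

3.1669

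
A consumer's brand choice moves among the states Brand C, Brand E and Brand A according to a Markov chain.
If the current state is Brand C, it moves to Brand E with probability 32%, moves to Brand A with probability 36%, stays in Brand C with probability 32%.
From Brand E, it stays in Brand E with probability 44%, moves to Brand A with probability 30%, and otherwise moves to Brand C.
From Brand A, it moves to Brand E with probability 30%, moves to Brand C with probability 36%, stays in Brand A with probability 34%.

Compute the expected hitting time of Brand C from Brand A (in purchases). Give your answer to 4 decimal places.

3.0758

Let t(s) be the expected number of purchases to first reach Brand C from state s, with t(Brand C) = 0. Conditioning on the first purchase:
t(Brand E) = 1 + 0.44·t(Brand E) + 0.3·t(Brand A)
t(Brand A) = 1 + 0.3·t(Brand E) + 0.34·t(Brand A)
Solving: t(Brand E) = 3.4335, t(Brand A) = 3.0758.
Expected purchases from Brand A to Brand C: 3.0758.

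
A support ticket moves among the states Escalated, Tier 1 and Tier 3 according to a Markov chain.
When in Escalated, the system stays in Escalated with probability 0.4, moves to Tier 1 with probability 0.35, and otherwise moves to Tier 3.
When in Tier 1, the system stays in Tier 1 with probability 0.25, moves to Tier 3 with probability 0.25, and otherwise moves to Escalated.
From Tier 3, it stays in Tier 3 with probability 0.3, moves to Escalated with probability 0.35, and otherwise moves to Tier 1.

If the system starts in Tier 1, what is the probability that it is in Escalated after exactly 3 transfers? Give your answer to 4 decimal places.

0.4194

Propagate the distribution vector 3 transfers from Tier 1.
After 0 transfers: (0.0000, 1.0000, 0.0000)
After 1 transfer: (0.5000, 0.2500, 0.2500)
After 2 transfers: (0.4125, 0.3250, 0.2625)
After 3 transfers: (0.4194, 0.3175, 0.2631)
P(in Escalated after 3 transfers) = 0.4194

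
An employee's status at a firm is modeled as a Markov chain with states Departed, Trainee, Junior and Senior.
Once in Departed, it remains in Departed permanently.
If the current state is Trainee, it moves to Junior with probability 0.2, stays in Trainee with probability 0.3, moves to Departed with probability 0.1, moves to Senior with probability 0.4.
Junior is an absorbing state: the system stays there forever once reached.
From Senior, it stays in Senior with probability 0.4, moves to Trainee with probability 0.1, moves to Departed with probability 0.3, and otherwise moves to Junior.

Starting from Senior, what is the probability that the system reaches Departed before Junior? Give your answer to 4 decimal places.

Let h(s) be the probability of absorption at Departed starting from transient state s. Then h(Departed) = 1 and h(Junior) = 0. By first-step analysis:
h(Trainee) = 0.1·1 + 0.3·h(Trainee) + 0.2·0 + 0.4·h(Senior)
h(Senior) = 0.3·1 + 0.1·h(Trainee) + 0.2·0 + 0.4·h(Senior)
Solving: h(Trainee) = 0.4737, h(Senior) = 0.5789.
Starting from Senior, the probability is 0.5789.

0.5789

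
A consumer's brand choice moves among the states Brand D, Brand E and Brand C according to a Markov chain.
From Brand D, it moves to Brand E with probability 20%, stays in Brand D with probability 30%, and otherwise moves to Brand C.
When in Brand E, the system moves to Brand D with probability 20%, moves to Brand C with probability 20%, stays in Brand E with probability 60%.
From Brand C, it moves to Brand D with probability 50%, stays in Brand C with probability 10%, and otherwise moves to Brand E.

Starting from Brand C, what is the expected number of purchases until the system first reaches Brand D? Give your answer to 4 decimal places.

2.8571

Let t(s) be the expected number of purchases to first reach Brand D from state s, with t(Brand D) = 0. Conditioning on the first purchase:
t(Brand E) = 1 + 0.6·t(Brand E) + 0.2·t(Brand C)
t(Brand C) = 1 + 0.4·t(Brand E) + 0.1·t(Brand C)
Solving: t(Brand E) = 3.9286, t(Brand C) = 2.8571.
Expected purchases from Brand C to Brand D: 2.8571.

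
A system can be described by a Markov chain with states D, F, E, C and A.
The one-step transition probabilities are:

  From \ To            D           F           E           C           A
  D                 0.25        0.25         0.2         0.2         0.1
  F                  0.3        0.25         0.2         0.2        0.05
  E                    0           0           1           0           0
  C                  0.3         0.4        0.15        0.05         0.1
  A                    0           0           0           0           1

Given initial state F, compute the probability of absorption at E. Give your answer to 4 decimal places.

Let h(s) be the probability of absorption at E starting from transient state s. Then h(E) = 1 and h(A) = 0. By first-step analysis:
h(D) = 0.25·h(D) + 0.25·h(F) + 0.2·1 + 0.2·h(C) + 0.1·0
h(F) = 0.3·h(D) + 0.25·h(F) + 0.2·1 + 0.2·h(C) + 0.05·0
h(C) = 0.3·h(D) + 0.4·h(F) + 0.15·1 + 0.05·h(C) + 0.1·0
Solving: h(D) = 0.6894, h(F) = 0.7239, h(C) = 0.6804.
Starting from F, the probability is 0.7239.

0.7239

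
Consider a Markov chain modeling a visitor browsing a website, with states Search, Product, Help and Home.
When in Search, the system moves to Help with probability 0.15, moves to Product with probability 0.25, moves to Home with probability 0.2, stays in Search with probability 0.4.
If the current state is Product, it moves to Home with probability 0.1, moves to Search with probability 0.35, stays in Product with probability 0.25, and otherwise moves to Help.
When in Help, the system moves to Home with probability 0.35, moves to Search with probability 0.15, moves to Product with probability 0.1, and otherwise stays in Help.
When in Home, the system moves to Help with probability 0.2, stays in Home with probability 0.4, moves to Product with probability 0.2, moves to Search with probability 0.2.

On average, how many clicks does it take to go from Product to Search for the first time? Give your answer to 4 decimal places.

Let t(s) be the expected number of clicks to first reach Search from state s, with t(Search) = 0. Conditioning on the first click:
t(Product) = 1 + 0.25·t(Product) + 0.3·t(Help) + 0.1·t(Home)
t(Help) = 1 + 0.1·t(Product) + 0.4·t(Help) + 0.35·t(Home)
t(Home) = 1 + 0.2·t(Product) + 0.2·t(Help) + 0.4·t(Home)
Solving: t(Product) = 3.9818, t(Help) = 5.0608, t(Home) = 4.6809.
Expected clicks from Product to Search: 3.9818.

3.9818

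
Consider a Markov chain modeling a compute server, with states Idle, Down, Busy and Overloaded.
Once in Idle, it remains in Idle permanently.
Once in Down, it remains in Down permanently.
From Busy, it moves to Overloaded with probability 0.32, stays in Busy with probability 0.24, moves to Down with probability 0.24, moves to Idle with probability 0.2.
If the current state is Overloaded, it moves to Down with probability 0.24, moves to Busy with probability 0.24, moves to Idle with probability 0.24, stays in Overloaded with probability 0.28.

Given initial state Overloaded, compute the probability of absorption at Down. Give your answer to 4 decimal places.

0.5102

Let h(s) be the probability of absorption at Down starting from transient state s. Then h(Down) = 1 and h(Idle) = 0. By first-step analysis:
h(Busy) = 0.2·0 + 0.24·1 + 0.24·h(Busy) + 0.32·h(Overloaded)
h(Overloaded) = 0.24·0 + 0.24·1 + 0.24·h(Busy) + 0.28·h(Overloaded)
Solving: h(Busy) = 0.5306, h(Overloaded) = 0.5102.
Starting from Overloaded, the probability is 0.5102.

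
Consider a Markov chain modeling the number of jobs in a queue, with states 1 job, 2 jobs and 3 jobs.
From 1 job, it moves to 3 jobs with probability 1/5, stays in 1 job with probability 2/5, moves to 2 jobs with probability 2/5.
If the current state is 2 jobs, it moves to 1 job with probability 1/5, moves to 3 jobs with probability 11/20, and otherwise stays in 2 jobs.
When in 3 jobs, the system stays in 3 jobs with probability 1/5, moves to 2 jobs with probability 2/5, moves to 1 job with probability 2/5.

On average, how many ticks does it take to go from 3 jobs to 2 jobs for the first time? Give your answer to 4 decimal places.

2.5000

Let t(s) be the expected number of ticks to first reach 2 jobs from state s, with t(2 jobs) = 0. Conditioning on the first tick:
t(1 job) = 1 + 0.4·t(1 job) + 0.2·t(3 jobs)
t(3 jobs) = 1 + 0.4·t(1 job) + 0.2·t(3 jobs)
Solving: t(1 job) = 2.5000, t(3 jobs) = 2.5000.
Expected ticks from 3 jobs to 2 jobs: 2.5000.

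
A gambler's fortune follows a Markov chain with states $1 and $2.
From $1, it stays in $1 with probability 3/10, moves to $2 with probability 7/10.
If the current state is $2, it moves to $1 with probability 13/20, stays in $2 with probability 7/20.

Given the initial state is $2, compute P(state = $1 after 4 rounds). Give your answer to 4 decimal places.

0.4743

Propagate the distribution vector 4 rounds from $2.
After 0 rounds: (0.0000, 1.0000)
After 1 round: (0.6500, 0.3500)
After 2 rounds: (0.4225, 0.5775)
After 3 rounds: (0.5021, 0.4979)
After 4 rounds: (0.4743, 0.5257)
P(in $1 after 4 rounds) = 0.4743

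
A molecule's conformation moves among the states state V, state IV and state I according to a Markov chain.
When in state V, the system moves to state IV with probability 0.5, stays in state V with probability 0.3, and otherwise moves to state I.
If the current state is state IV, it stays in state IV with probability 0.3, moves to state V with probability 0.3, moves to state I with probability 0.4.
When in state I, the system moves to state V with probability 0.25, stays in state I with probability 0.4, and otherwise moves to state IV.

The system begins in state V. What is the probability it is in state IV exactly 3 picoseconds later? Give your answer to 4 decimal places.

0.3750

Propagate the distribution vector 3 picoseconds from state V.
After 0 picoseconds: (1.0000, 0.0000, 0.0000)
After 1 picosecond: (0.3000, 0.5000, 0.2000)
After 2 picoseconds: (0.2900, 0.3700, 0.3400)
After 3 picoseconds: (0.2830, 0.3750, 0.3420)
P(in state IV after 3 picoseconds) = 0.3750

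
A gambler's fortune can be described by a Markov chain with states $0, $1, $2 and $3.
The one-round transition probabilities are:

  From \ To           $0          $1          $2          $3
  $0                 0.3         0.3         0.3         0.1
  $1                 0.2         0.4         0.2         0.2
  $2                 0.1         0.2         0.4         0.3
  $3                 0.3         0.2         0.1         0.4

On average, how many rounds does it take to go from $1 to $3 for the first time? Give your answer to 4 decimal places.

Let t(s) be the expected number of rounds to first reach $3 from state s, with t($3) = 0. Conditioning on the first round:
t($0) = 1 + 0.3·t($0) + 0.3·t($1) + 0.3·t($2)
t($1) = 1 + 0.2·t($0) + 0.4·t($1) + 0.2·t($2)
t($2) = 1 + 0.1·t($0) + 0.2·t($1) + 0.4·t($2)
Solving: t($0) = 5.2632, t($1) = 4.8026, t($2) = 4.1447.
Expected rounds from $1 to $3: 4.8026.

4.8026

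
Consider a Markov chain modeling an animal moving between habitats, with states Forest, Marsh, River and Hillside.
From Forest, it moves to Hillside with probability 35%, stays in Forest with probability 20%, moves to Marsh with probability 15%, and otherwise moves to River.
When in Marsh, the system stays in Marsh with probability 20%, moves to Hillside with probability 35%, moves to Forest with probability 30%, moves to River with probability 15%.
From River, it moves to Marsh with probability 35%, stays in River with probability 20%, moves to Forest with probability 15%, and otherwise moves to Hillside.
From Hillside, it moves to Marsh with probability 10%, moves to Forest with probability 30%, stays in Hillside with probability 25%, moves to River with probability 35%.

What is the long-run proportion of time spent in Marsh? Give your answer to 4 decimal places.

Let the stationary distribution be π with π = πP and π_1 + π_2 + π_3 + π_4 = 1.
π_1 = 0.2·π_1 + 0.3·π_2 + 0.15·π_3 + 0.3·π_4
π_2 = 0.15·π_1 + 0.2·π_2 + 0.35·π_3 + 0.1·π_4
π_3 = 0.3·π_1 + 0.15·π_2 + 0.2·π_3 + 0.35·π_4
Solving with the normalization constraint gives π = (0.2373, 0.1965, 0.2599, 0.3064).
So the stationary probability of Marsh is 0.1965.

0.1965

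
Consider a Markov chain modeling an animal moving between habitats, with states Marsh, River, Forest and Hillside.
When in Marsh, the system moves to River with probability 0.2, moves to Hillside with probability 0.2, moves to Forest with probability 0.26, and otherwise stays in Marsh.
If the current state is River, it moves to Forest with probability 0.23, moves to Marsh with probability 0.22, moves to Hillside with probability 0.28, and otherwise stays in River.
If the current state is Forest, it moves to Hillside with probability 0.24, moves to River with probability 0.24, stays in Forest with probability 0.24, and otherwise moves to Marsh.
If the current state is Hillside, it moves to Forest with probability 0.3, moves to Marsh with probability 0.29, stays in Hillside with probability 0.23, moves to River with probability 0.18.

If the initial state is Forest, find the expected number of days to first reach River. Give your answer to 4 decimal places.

Let t(s) be the expected number of days to first reach River from state s, with t(River) = 0. Conditioning on the first day:
t(Marsh) = 1 + 0.34·t(Marsh) + 0.26·t(Forest) + 0.2·t(Hillside)
t(Forest) = 1 + 0.28·t(Marsh) + 0.24·t(Forest) + 0.24·t(Hillside)
t(Hillside) = 1 + 0.29·t(Marsh) + 0.3·t(Forest) + 0.23·t(Hillside)
Solving: t(Marsh) = 4.8498, t(Forest) = 4.6632, t(Hillside) = 4.9421.
Expected days from Forest to River: 4.6632.

4.6632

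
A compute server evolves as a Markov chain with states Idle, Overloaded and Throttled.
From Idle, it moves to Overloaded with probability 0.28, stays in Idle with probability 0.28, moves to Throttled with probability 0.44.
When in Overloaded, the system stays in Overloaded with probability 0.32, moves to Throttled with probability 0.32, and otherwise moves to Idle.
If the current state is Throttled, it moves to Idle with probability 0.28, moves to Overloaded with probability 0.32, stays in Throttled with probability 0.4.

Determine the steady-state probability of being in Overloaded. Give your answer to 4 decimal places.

0.3078

Let the stationary distribution be π with π = πP and π_1 + π_2 + π_3 = 1.
π_1 = 0.28·π_1 + 0.36·π_2 + 0.28·π_3
π_2 = 0.28·π_1 + 0.32·π_2 + 0.32·π_3
Solving with the normalization constraint gives π = (0.3046, 0.3078, 0.3876).
So the stationary probability of Overloaded is 0.3078.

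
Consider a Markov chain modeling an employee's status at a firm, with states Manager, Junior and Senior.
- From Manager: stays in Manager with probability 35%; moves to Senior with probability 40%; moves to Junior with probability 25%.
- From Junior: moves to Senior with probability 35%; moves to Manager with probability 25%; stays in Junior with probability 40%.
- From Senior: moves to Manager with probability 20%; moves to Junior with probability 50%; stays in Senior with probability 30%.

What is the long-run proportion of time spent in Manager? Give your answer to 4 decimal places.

0.2586

Let the stationary distribution be π with π = πP and π_1 + π_2 + π_3 = 1.
π_1 = 0.35·π_1 + 0.25·π_2 + 0.2·π_3
π_2 = 0.25·π_1 + 0.4·π_2 + 0.5·π_3
Solving with the normalization constraint gives π = (0.2586, 0.3958, 0.3456).
So the stationary probability of Manager is 0.2586.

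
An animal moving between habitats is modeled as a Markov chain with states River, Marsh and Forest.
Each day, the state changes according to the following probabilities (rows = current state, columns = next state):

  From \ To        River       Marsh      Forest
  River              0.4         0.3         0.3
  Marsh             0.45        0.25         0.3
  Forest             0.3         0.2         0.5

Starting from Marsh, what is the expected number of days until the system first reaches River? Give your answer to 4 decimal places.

Let t(s) be the expected number of days to first reach River from state s, with t(River) = 0. Conditioning on the first day:
t(Marsh) = 1 + 0.25·t(Marsh) + 0.3·t(Forest)
t(Forest) = 1 + 0.2·t(Marsh) + 0.5·t(Forest)
Solving: t(Marsh) = 2.5397, t(Forest) = 3.0159.
Expected days from Marsh to River: 2.5397.

2.5397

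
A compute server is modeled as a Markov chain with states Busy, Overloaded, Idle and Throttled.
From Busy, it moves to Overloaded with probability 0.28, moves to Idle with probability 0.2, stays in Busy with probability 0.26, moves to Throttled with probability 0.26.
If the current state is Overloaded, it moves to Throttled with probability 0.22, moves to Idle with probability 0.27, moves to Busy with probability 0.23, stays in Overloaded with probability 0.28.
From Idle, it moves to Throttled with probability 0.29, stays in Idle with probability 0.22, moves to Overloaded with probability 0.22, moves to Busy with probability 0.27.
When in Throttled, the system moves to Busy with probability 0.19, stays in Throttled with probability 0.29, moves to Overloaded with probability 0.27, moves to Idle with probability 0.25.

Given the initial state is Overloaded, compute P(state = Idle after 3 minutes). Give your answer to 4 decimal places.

0.2362

Propagate the distribution vector 3 minutes from Overloaded.
After 0 minutes: (0.0000, 1.0000, 0.0000, 0.0000)
After 1 minute: (0.2300, 0.2800, 0.2700, 0.2200)
After 2 minutes: (0.2389, 0.2616, 0.2360, 0.2635)
After 3 minutes: (0.2361, 0.2632, 0.2362, 0.2645)
P(in Idle after 3 minutes) = 0.2362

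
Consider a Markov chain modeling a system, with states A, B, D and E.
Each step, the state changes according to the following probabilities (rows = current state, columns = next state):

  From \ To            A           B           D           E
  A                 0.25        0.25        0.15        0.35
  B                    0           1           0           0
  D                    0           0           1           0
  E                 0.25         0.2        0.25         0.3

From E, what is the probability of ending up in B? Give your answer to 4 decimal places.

Let h(s) be the probability of absorption at B starting from transient state s. Then h(B) = 1 and h(D) = 0. By first-step analysis:
h(A) = 0.25·h(A) + 0.25·1 + 0.15·0 + 0.35·h(E)
h(E) = 0.25·h(A) + 0.2·1 + 0.25·0 + 0.3·h(E)
Solving: h(A) = 0.5600, h(E) = 0.4857.
Starting from E, the probability is 0.4857.

0.4857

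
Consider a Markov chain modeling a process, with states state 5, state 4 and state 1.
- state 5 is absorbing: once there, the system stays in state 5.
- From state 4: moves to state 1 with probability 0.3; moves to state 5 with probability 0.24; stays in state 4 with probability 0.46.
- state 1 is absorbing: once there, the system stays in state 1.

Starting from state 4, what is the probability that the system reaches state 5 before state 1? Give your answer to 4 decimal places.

Let h(s) be the probability of absorption at state 5 starting from transient state s. Then h(state 5) = 1 and h(state 1) = 0. By first-step analysis:
h(state 4) = 0.24·1 + 0.46·h(state 4) + 0.3·0
Solving: h(state 4) = 0.4444.
Starting from state 4, the probability is 0.4444.

0.4444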